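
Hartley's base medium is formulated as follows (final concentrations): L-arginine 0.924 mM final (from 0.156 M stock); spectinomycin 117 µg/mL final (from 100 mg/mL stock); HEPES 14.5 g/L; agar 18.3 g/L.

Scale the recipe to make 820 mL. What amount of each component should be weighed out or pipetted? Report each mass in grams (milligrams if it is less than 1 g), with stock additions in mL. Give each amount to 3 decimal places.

L-arginine 4.857 mL; spectinomycin 0.959 mL; HEPES 11.890 g; agar 15.006 g

Scale factor relative to 1 L: 0.82.
L-arginine: V = C2·V2/C1 = 0.924 mM × 820 mL ÷ 156 mM = 4.857 mL
spectinomycin: C1V1 = C2V2 → 117 µg/mL × 820 mL ÷ 100000 µg/mL = 0.959 mL
HEPES: 14.5 g/L × 0.82 L = 11.890 g
agar: 18.3 g/L × 0.82 L = 15.006 g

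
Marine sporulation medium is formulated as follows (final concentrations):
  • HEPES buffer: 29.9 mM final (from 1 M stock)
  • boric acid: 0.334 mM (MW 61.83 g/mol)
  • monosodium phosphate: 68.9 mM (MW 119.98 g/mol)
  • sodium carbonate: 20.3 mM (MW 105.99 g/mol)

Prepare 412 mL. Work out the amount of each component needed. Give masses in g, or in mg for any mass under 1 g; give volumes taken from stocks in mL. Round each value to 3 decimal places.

Scale factor relative to 1 L: 0.412.
HEPES buffer: dilute stock: 29.9 mM × 412 mL ÷ 1000 mM = 12.319 mL
boric acid: 0.334 mmol/L × 61.83 mg/mmol × 0.412 L = 8.508 mg
monosodium phosphate: 68.9 mmol/L × 119.98 g/mol × 0.412 L ÷ 1000 = 3.406 g
sodium carbonate: 20.3 mmol/L × 105.99 mg/mmol × 0.412 L = 886.458 mg

HEPES buffer 12.319 mL; boric acid 8.508 mg; monosodium phosphate 3.406 g; sodium carbonate 886.458 mg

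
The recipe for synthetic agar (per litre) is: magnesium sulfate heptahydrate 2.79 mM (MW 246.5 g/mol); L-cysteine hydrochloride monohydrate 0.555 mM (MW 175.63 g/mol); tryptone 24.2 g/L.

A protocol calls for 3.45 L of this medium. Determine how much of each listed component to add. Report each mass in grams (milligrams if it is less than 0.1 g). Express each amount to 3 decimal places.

Scale factor relative to 1 L: 3.45.
magnesium sulfate heptahydrate: 2.79 mmol/L × 246.5 g/mol × 3.45 L ÷ 1000 = 2.373 g
L-cysteine hydrochloride monohydrate: 0.555 mmol/L × 175.63 g/mol × 3.45 L ÷ 1000 = 0.336 g
tryptone: 24.2 g/L × 3.45 L = 83.490 g

magnesium sulfate heptahydrate 2.373 g; L-cysteine hydrochloride monohydrate 0.336 g; tryptone 83.490 g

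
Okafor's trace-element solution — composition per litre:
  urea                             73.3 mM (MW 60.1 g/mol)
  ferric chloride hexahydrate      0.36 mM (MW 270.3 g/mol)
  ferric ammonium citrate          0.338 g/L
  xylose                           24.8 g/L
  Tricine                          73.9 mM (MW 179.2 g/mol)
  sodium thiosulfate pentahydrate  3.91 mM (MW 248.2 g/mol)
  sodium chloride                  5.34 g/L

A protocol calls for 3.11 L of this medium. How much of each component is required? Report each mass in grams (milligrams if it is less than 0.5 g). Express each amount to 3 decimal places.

Working volume: 3.11 L.
urea: 73.3 mmol/L × 60.1 g/mol × 3.11 L ÷ 1000 = 13.701 g
ferric chloride hexahydrate: 0.36 mmol/L × 270.3 mg/mmol × 3.11 L = 302.628 mg
ferric ammonium citrate: 0.338 g/L × 3.11 L = 1.051 g
xylose: 24.8 g/L × 3.11 L = 77.128 g
Tricine: 73.9 mmol/L × 179.2 g/mol × 3.11 L ÷ 1000 = 41.185 g
sodium thiosulfate pentahydrate: 3.91 mmol/L × 248.2 g/mol × 3.11 L ÷ 1000 = 3.018 g
sodium chloride: 5.34 g/L × 3.11 L = 16.607 g

urea 13.701 g; ferric chloride hexahydrate 302.628 mg; ferric ammonium citrate 1.051 g; xylose 77.128 g; Tricine 41.185 g; sodium thiosulfate pentahydrate 3.018 g; sodium chloride 16.607 g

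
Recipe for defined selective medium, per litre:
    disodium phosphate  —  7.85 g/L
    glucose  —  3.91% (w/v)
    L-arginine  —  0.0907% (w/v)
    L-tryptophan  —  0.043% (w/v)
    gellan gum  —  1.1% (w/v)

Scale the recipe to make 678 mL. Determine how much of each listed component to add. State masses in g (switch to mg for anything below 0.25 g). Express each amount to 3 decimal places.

Working volume: 678 mL = 0.678 L.
disodium phosphate: 7.85 g/L × 0.678 L = 5.322 g
glucose: 3.91 g per 100 mL × 678 mL ÷ 100 = 26.510 g
L-arginine: 0.0907 g per 100 mL × 678 mL ÷ 100 = 0.615 g
L-tryptophan: 0.043 g per 100 mL × 678 mL ÷ 100 = 0.292 g
gellan gum: 1.1% w/v = 11 g/L → 11 × 0.678 L = 7.458 g

disodium phosphate 5.322 g; glucose 26.510 g; L-arginine 0.615 g; L-tryptophan 0.292 g; gellan gum 7.458 g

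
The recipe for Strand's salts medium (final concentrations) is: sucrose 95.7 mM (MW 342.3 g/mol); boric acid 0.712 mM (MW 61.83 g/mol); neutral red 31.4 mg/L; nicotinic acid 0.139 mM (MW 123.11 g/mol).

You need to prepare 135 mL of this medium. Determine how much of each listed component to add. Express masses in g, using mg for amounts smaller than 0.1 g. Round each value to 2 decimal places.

sucrose 4.42 g; boric acid 5.94 mg; neutral red 4.24 mg; nicotinic acid 2.31 mg

Working volume: 135 mL = 0.135 L.
sucrose: 95.7 mmol/L × 342.3 g/mol × 0.135 L ÷ 1000 = 4.42 g
boric acid: 0.712 mmol/L × 61.83 mg/mmol × 0.135 L = 5.94 mg
neutral red: 31.4 mg/L × 0.135 L = 4.24 mg
nicotinic acid: 0.139 mmol/L × 123.11 mg/mmol × 0.135 L = 2.31 mg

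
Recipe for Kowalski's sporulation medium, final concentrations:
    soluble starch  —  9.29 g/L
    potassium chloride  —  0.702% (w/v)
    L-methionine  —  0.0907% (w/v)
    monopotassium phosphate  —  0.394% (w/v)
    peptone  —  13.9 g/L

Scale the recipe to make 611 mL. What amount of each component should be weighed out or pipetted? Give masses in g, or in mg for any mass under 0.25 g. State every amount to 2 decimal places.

soluble starch 5.68 g; potassium chloride 4.29 g; L-methionine 0.55 g; monopotassium phosphate 2.41 g; peptone 8.49 g

Scale factor relative to 1 L: 0.611.
soluble starch: 9.29 g/L × 0.611 L = 5.68 g
potassium chloride: 0.702 g per 100 mL × 611 mL ÷ 100 = 4.29 g
L-methionine: 0.0907% w/v = 0.907 g/L → 0.907 × 0.611 L = 0.55 g
monopotassium phosphate: 0.394 g per 100 mL × 611 mL ÷ 100 = 2.41 g
peptone: 13.9 g/L × 0.611 L = 8.49 g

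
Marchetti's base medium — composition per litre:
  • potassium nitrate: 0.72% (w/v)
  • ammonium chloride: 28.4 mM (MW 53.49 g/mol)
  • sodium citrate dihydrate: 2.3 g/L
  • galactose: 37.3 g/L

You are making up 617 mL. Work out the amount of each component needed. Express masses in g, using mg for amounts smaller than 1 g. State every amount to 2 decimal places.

potassium nitrate 4.44 g; ammonium chloride 937.29 mg; sodium citrate dihydrate 1.42 g; galactose 23.01 g

Scale factor relative to 1 L: 0.617.
potassium nitrate: 0.72% w/v = 7.2 g/L → 7.2 × 0.617 L = 4.44 g
ammonium chloride: 28.4 mmol/L × 53.49 mg/mmol × 0.617 L = 937.29 mg
sodium citrate dihydrate: 2.3 g/L × 0.617 L = 1.42 g
galactose: 37.3 g/L × 0.617 L = 23.01 g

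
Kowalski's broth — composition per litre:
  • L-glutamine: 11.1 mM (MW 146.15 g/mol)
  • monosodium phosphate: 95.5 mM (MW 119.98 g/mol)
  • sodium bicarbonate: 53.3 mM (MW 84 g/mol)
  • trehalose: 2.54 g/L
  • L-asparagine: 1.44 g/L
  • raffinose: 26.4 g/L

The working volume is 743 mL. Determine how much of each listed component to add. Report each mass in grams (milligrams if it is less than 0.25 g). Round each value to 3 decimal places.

L-glutamine 1.205 g; monosodium phosphate 8.513 g; sodium bicarbonate 3.327 g; trehalose 1.887 g; L-asparagine 1.070 g; raffinose 19.615 g

Target volume = 743 mL = 0.743 L.
L-glutamine: 11.1 mmol/L × 146.15 g/mol × 0.743 L ÷ 1000 = 1.205 g
monosodium phosphate: 95.5 mmol/L × 119.98 g/mol × 0.743 L ÷ 1000 = 8.513 g
sodium bicarbonate: 53.3 mmol/L × 84 g/mol × 0.743 L ÷ 1000 = 3.327 g
trehalose: 2.54 g/L × 0.743 L = 1.887 g
L-asparagine: 1.44 g/L × 0.743 L = 1.070 g
raffinose: 26.4 g/L × 0.743 L = 19.615 g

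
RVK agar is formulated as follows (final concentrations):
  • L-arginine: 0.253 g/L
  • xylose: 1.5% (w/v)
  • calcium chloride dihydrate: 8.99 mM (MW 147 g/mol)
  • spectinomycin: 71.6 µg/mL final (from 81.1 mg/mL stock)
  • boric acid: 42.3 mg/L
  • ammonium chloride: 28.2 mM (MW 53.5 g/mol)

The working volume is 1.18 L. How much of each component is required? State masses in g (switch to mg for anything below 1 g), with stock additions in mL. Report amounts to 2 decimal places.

Working volume: 1.18 L.
L-arginine: 0.253 g/L × 1.18 L = 0.29854 g = 298.54 mg
xylose: 1.5% w/v = 15 g/L → 15 × 1.18 L = 17.70 g
calcium chloride dihydrate: 8.99 mmol/L × 147 g/mol × 1.18 L ÷ 1000 = 1.56 g
spectinomycin: V = C2·V2/C1 = 71.6 µg/mL × 1180 mL ÷ 81100 µg/mL = 1.04 mL
boric acid: 42.3 mg/L × 1.18 L = 49.91 mg
ammonium chloride: 28.2 mmol/L × 53.5 g/mol × 1.18 L ÷ 1000 = 1.78 g

L-arginine 298.54 mg; xylose 17.70 g; calcium chloride dihydrate 1.56 g; spectinomycin 1.04 mL; boric acid 49.91 mg; ammonium chloride 1.78 g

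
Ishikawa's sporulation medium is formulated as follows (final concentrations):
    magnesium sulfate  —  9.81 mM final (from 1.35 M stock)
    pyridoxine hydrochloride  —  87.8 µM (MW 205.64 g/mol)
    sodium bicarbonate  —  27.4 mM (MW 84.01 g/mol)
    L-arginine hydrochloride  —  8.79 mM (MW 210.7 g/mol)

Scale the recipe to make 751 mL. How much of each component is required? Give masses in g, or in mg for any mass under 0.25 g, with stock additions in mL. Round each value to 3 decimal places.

Scale factor relative to 1 L: 0.751.
magnesium sulfate: V = C2·V2/C1 = 9.81 mM × 751 mL ÷ 1350 mM = 5.457 mL
pyridoxine hydrochloride: 87.8 µmol/L × 205.64 g/mol × 0.751 L ÷ 1000 = 13.559 mg
sodium bicarbonate: 27.4 mmol/L × 84.01 g/mol × 0.751 L ÷ 1000 = 1.729 g
L-arginine hydrochloride: 8.79 mmol/L × 210.7 g/mol × 0.751 L ÷ 1000 = 1.391 g

magnesium sulfate 5.457 mL; pyridoxine hydrochloride 13.559 mg; sodium bicarbonate 1.729 g; L-arginine hydrochloride 1.391 g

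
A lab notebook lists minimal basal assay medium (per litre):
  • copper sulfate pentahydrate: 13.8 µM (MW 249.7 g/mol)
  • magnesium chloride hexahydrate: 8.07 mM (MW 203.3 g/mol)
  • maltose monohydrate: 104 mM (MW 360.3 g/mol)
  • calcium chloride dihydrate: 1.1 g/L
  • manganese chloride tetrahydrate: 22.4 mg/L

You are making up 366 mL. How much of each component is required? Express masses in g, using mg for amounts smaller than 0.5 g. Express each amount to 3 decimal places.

Working volume: 366 mL = 0.366 L.
copper sulfate pentahydrate: 13.8 µmol/L × 249.7 g/mol × 0.366 L ÷ 1000 = 1.261 mg
magnesium chloride hexahydrate: 8.07 mmol/L × 203.3 g/mol × 0.366 L ÷ 1000 = 0.600 g
maltose monohydrate: 104 mmol/L × 360.3 g/mol × 0.366 L ÷ 1000 = 13.714 g
calcium chloride dihydrate: 1.1 g/L × 0.366 L = 0.4026 g = 402.600 mg
manganese chloride tetrahydrate: 22.4 mg/L × 0.366 L = 8.198 mg

copper sulfate pentahydrate 1.261 mg; magnesium chloride hexahydrate 0.600 g; maltose monohydrate 13.714 g; calcium chloride dihydrate 402.600 mg; manganese chloride tetrahydrate 8.198 mg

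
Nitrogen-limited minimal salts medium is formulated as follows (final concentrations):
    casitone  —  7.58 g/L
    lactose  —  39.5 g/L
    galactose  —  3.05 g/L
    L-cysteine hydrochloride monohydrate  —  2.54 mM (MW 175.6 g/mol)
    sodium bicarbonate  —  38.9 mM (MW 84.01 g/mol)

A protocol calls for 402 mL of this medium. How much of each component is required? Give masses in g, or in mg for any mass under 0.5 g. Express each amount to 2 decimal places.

casitone 3.05 g; lactose 15.88 g; galactose 1.23 g; L-cysteine hydrochloride monohydrate 179.30 mg; sodium bicarbonate 1.31 g

Scale factor relative to 1 L: 0.402.
casitone: 7.58 g/L × 0.402 L = 3.05 g
lactose: 39.5 g/L × 0.402 L = 15.88 g
galactose: 3.05 g/L × 0.402 L = 1.23 g
L-cysteine hydrochloride monohydrate: 2.54 mmol/L × 175.6 mg/mmol × 0.402 L = 179.30 mg
sodium bicarbonate: 38.9 mmol/L × 84.01 g/mol × 0.402 L ÷ 1000 = 1.31 g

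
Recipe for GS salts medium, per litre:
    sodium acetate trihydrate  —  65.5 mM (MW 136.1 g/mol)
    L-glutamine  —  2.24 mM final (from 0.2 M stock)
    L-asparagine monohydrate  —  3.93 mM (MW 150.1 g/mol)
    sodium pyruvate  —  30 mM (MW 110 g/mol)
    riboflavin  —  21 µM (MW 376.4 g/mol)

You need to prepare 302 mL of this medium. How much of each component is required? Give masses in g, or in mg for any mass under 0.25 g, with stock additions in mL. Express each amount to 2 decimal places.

sodium acetate trihydrate 2.69 g; L-glutamine 3.38 mL; L-asparagine monohydrate 178.15 mg; sodium pyruvate 1.00 g; riboflavin 2.39 mg

Scale factor relative to 1 L: 0.302.
sodium acetate trihydrate: 65.5 mmol/L × 136.1 g/mol × 0.302 L ÷ 1000 = 2.69 g
L-glutamine: C1V1 = C2V2 → 2.24 mM × 302 mL ÷ 200 mM = 3.38 mL
L-asparagine monohydrate: 3.93 mmol/L × 150.1 mg/mmol × 0.302 L = 178.15 mg
sodium pyruvate: 30 mmol/L × 110 g/mol × 0.302 L ÷ 1000 = 1.00 g
riboflavin: 21 µmol/L × 376.4 g/mol × 0.302 L ÷ 1000 = 2.39 mg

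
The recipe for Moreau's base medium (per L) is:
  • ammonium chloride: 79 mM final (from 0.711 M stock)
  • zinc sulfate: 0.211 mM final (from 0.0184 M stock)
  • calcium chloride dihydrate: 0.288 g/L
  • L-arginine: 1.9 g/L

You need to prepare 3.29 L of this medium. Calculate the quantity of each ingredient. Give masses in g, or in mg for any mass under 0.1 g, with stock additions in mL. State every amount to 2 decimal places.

Scale factor relative to 1 L: 3.29.
ammonium chloride: C1V1 = C2V2 → 79 mM × 3290 mL ÷ 711 mM = 365.56 mL
zinc sulfate: C1V1 = C2V2 → 0.211 mM × 3290 mL ÷ 18.4 mM = 37.73 mL
calcium chloride dihydrate: 0.288 g/L × 3.29 L = 0.95 g
L-arginine: 1.9 g/L × 3.29 L = 6.25 g

ammonium chloride 365.56 mL; zinc sulfate 37.73 mL; calcium chloride dihydrate 0.95 g; L-arginine 6.25 g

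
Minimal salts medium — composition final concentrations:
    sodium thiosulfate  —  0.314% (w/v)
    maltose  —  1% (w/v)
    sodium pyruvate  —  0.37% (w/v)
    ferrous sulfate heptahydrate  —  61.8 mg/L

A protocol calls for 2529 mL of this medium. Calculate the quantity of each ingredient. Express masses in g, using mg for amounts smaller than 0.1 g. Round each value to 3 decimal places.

Scale factor relative to 1 L: 2.529.
sodium thiosulfate: 0.314 g per 100 mL × 2529 mL ÷ 100 = 7.941 g
maltose: 1% w/v = 10 g/L → 10 × 2.529 L = 25.290 g
sodium pyruvate: 0.37% w/v = 3.7 g/L → 3.7 × 2.529 L = 9.357 g
ferrous sulfate heptahydrate: 61.8 mg/L × 2.529 L = 156.292 mg = 0.156 g

sodium thiosulfate 7.941 g; maltose 25.290 g; sodium pyruvate 9.357 g; ferrous sulfate heptahydrate 0.156 g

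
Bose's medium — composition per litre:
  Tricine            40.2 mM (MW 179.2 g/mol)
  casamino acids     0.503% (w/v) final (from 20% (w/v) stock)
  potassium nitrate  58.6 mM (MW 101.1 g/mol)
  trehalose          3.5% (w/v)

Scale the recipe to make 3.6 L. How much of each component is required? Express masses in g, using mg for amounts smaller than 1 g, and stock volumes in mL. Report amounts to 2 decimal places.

Working volume: 3.6 L.
Tricine: 40.2 mmol/L × 179.2 g/mol × 3.6 L ÷ 1000 = 25.93 g
casamino acids: V = C2·V2/C1 = 0.503% ÷ 20% × 3600 mL = 90.54 mL
potassium nitrate: 58.6 mmol/L × 101.1 g/mol × 3.6 L ÷ 1000 = 21.33 g
trehalose: 3.5 g per 100 mL × 3600 mL ÷ 100 = 126.00 g

Tricine 25.93 g; casamino acids 90.54 mL; potassium nitrate 21.33 g; trehalose 126.00 g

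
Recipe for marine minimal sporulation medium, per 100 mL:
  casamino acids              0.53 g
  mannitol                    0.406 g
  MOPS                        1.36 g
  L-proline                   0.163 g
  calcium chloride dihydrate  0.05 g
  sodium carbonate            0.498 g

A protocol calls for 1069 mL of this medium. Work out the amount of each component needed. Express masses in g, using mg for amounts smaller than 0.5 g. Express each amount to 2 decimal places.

Ratio of target to recipe volume: 1069 / 100 = 10.69.
casamino acids: 0.53 g × (1069 mL / 100 mL) = 5.67 g
mannitol: 0.406 g × (1069 mL / 100 mL) = 4.34 g
MOPS: 1.36 g × (1069 mL / 100 mL) = 14.54 g
L-proline: 0.163 g × (1069 mL / 100 mL) = 1.74 g
calcium chloride dihydrate: 0.05 g × (1069 mL / 100 mL) = 0.53 g
sodium carbonate: 0.498 g × (1069 mL / 100 mL) = 5.32 g

casamino acids 5.67 g; mannitol 4.34 g; MOPS 14.54 g; L-proline 1.74 g; calcium chloride dihydrate 0.53 g; sodium carbonate 5.32 g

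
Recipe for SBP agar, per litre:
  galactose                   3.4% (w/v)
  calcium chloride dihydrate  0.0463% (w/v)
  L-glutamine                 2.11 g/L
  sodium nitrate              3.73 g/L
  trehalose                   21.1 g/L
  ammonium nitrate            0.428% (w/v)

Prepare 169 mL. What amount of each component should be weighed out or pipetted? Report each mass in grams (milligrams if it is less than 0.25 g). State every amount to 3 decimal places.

galactose 5.746 g; calcium chloride dihydrate 78.247 mg; L-glutamine 0.357 g; sodium nitrate 0.630 g; trehalose 3.566 g; ammonium nitrate 0.723 g

Working volume: 169 mL = 0.169 L.
galactose: 3.4% w/v = 34 g/L → 34 × 0.169 L = 5.746 g
calcium chloride dihydrate: 0.0463% w/v = 0.463 g/L → 0.463 × 0.169 L = 0.078247 g = 78.247 mg
L-glutamine: 2.11 g/L × 0.169 L = 0.357 g
sodium nitrate: 3.73 g/L × 0.169 L = 0.630 g
trehalose: 21.1 g/L × 0.169 L = 3.566 g
ammonium nitrate: 0.428 g per 100 mL × 169 mL ÷ 100 = 0.723 g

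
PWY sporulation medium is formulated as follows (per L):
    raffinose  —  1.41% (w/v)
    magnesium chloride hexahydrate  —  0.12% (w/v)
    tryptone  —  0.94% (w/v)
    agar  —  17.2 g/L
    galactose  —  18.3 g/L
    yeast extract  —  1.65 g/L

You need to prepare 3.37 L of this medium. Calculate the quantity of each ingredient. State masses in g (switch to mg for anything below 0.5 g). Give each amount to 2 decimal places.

Scale factor relative to 1 L: 3.37.
raffinose: 1.41% w/v = 14.1 g/L → 14.1 × 3.37 L = 47.52 g
magnesium chloride hexahydrate: 0.12% w/v = 1.2 g/L → 1.2 × 3.37 L = 4.04 g
tryptone: 0.94 g per 100 mL × 3370 mL ÷ 100 = 31.68 g
agar: 17.2 g/L × 3.37 L = 57.96 g
galactose: 18.3 g/L × 3.37 L = 61.67 g
yeast extract: 1.65 g/L × 3.37 L = 5.56 g

raffinose 47.52 g; magnesium chloride hexahydrate 4.04 g; tryptone 31.68 g; agar 57.96 g; galactose 61.67 g; yeast extract 5.56 g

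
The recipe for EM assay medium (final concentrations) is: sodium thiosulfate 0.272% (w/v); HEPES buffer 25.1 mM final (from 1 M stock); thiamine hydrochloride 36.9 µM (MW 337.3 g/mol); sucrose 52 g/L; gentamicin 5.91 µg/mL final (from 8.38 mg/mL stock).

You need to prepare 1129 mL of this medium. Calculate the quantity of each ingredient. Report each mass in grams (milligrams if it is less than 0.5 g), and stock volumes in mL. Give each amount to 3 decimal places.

Target volume = 1129 mL = 1.129 L.
sodium thiosulfate: 0.272 g per 100 mL × 1129 mL ÷ 100 = 3.071 g
HEPES buffer: V = C2·V2/C1 = 25.1 mM × 1129 mL ÷ 1000 mM = 28.338 mL
thiamine hydrochloride: 36.9 µmol/L × 337.3 g/mol × 1.129 L ÷ 1000 = 14.052 mg
sucrose: 52 g/L × 1.129 L = 58.708 g
gentamicin: V = C2·V2/C1 = 5.91 µg/mL × 1129 mL ÷ 8380 µg/mL = 0.796 mL

sodium thiosulfate 3.071 g; HEPES buffer 28.338 mL; thiamine hydrochloride 14.052 mg; sucrose 58.708 g; gentamicin 0.796 mL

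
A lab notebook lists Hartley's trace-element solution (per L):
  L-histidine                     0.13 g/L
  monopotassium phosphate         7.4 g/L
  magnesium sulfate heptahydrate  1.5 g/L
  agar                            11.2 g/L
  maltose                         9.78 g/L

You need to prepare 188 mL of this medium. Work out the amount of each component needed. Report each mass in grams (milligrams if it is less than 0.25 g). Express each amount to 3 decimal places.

L-histidine 24.440 mg; monopotassium phosphate 1.391 g; magnesium sulfate heptahydrate 0.282 g; agar 2.106 g; maltose 1.839 g

Scale factor relative to 1 L: 0.188.
L-histidine: 0.13 g/L × 0.188 L = 0.02444 g = 24.440 mg
monopotassium phosphate: 7.4 g/L × 0.188 L = 1.391 g
magnesium sulfate heptahydrate: 1.5 g/L × 0.188 L = 0.282 g
agar: 11.2 g/L × 0.188 L = 2.106 g
maltose: 9.78 g/L × 0.188 L = 1.839 g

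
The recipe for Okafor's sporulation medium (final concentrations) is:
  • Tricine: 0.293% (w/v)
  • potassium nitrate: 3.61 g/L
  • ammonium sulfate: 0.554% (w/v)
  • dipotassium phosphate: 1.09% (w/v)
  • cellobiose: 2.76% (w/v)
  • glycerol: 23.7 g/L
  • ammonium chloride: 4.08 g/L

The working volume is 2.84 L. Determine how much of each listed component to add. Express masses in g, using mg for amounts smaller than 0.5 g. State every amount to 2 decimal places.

Tricine 8.32 g; potassium nitrate 10.25 g; ammonium sulfate 15.73 g; dipotassium phosphate 30.96 g; cellobiose 78.38 g; glycerol 67.31 g; ammonium chloride 11.59 g

Scale factor relative to 1 L: 2.84.
Tricine: 0.293% w/v = 2.93 g/L → 2.93 × 2.84 L = 8.32 g
potassium nitrate: 3.61 g/L × 2.84 L = 10.25 g
ammonium sulfate: 0.554 g per 100 mL × 2840 mL ÷ 100 = 15.73 g
dipotassium phosphate: 1.09% w/v = 10.9 g/L → 10.9 × 2.84 L = 30.96 g
cellobiose: 2.76% w/v = 27.6 g/L → 27.6 × 2.84 L = 78.38 g
glycerol: 23.7 g/L × 2.84 L = 67.31 g
ammonium chloride: 4.08 g/L × 2.84 L = 11.59 g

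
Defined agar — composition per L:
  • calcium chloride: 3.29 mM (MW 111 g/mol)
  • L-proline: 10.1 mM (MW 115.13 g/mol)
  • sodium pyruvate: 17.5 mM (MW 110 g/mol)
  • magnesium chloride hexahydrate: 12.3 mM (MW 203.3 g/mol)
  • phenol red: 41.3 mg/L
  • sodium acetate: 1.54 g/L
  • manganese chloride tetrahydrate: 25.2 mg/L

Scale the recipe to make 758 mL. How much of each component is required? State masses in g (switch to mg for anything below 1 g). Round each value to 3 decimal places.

Scale factor relative to 1 L: 0.758.
calcium chloride: 3.29 mmol/L × 111 mg/mmol × 0.758 L = 276.814 mg
L-proline: 10.1 mmol/L × 115.13 mg/mmol × 0.758 L = 881.412 mg
sodium pyruvate: 17.5 mmol/L × 110 g/mol × 0.758 L ÷ 1000 = 1.459 g
magnesium chloride hexahydrate: 12.3 mmol/L × 203.3 g/mol × 0.758 L ÷ 1000 = 1.895 g
phenol red: 41.3 mg/L × 0.758 L = 31.305 mg
sodium acetate: 1.54 g/L × 0.758 L = 1.167 g
manganese chloride tetrahydrate: 25.2 mg/L × 0.758 L = 19.102 mg

calcium chloride 276.814 mg; L-proline 881.412 mg; sodium pyruvate 1.459 g; magnesium chloride hexahydrate 1.895 g; phenol red 31.305 mg; sodium acetate 1.167 g; manganese chloride tetrahydrate 19.102 mg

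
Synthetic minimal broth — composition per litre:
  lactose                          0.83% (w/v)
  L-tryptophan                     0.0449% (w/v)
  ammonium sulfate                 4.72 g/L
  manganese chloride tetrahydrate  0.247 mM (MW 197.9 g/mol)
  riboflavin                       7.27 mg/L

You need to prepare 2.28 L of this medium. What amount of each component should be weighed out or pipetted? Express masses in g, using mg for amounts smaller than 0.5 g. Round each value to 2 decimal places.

lactose 18.92 g; L-tryptophan 1.02 g; ammonium sulfate 10.76 g; manganese chloride tetrahydrate 111.45 mg; riboflavin 16.58 mg

Scale factor relative to 1 L: 2.28.
lactose: 0.83 g per 100 mL × 2280 mL ÷ 100 = 18.92 g
L-tryptophan: 0.0449 g per 100 mL × 2280 mL ÷ 100 = 1.02 g
ammonium sulfate: 4.72 g/L × 2.28 L = 10.76 g
manganese chloride tetrahydrate: 0.247 mmol/L × 197.9 mg/mmol × 2.28 L = 111.45 mg
riboflavin: 7.27 mg/L × 2.28 L = 16.58 mg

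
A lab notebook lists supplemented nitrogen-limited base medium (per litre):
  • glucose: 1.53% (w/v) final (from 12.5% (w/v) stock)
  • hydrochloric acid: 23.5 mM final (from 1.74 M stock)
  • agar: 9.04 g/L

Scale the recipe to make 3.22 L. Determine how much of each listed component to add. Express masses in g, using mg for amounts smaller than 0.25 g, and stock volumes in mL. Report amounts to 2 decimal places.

glucose 394.13 mL; hydrochloric acid 43.49 mL; agar 29.11 g

Working volume: 3.22 L.
glucose: dilute stock: 1.53% ÷ 12.5% × 3220 mL = 394.13 mL
hydrochloric acid: dilute stock: 23.5 mM × 3220 mL ÷ 1740 mM = 43.49 mL
agar: 9.04 g/L × 3.22 L = 29.11 g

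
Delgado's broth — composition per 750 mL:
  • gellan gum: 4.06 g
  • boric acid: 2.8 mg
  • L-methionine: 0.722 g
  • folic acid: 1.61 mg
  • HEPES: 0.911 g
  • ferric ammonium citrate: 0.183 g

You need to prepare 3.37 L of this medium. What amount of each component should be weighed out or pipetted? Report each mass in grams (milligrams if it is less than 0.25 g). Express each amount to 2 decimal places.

Scale factor = 3370 mL / 750 mL = 4.49333.
gellan gum: 4.06 g × (3370 mL / 750 mL) = 18.24 g
boric acid: 2.8 mg × (3370 mL / 750 mL) = 12.58 mg
L-methionine: 0.722 g × (3370 mL / 750 mL) = 3.24 g
folic acid: 1.61 mg × (3370 mL / 750 mL) = 7.23 mg
HEPES: 0.911 g × (3370 mL / 750 mL) = 4.09 g
ferric ammonium citrate: 0.183 g × (3370 mL / 750 mL) = 0.82 g

gellan gum 18.24 g; boric acid 12.58 mg; L-methionine 3.24 g; folic acid 7.23 mg; HEPES 4.09 g; ferric ammonium citrate 0.82 g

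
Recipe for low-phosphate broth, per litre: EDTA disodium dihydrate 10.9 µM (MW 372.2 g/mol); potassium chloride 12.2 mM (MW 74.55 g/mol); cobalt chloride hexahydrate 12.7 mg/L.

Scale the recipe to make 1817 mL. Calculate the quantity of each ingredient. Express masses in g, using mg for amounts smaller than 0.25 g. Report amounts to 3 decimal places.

Scale factor relative to 1 L: 1.817.
EDTA disodium dihydrate: 10.9 µmol/L × 372.2 g/mol × 1.817 L ÷ 1000 = 7.372 mg
potassium chloride: 12.2 mmol/L × 74.55 g/mol × 1.817 L ÷ 1000 = 1.653 g
cobalt chloride hexahydrate: 12.7 mg/L × 1.817 L = 23.076 mg

EDTA disodium dihydrate 7.372 mg; potassium chloride 1.653 g; cobalt chloride hexahydrate 23.076 mg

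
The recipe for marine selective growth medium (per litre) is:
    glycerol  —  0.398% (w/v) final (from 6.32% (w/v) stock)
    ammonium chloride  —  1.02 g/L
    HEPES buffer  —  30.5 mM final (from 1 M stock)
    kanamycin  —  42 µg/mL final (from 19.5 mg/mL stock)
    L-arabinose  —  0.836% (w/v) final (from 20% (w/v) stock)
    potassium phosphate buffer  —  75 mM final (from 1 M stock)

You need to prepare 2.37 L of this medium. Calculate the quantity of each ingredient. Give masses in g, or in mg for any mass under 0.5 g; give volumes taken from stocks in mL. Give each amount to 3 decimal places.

glycerol 149.250 mL; ammonium chloride 2.417 g; HEPES buffer 72.285 mL; kanamycin 5.105 mL; L-arabinose 99.066 mL; potassium phosphate buffer 177.750 mL

Scale factor relative to 1 L: 2.37.
glycerol: V = C2·V2/C1 = 0.398% ÷ 6.32% × 2370 mL = 149.250 mL
ammonium chloride: 1.02 g/L × 2.37 L = 2.417 g
HEPES buffer: C1V1 = C2V2 → 30.5 mM × 2370 mL ÷ 1000 mM = 72.285 mL
kanamycin: C1V1 = C2V2 → 42 µg/mL × 2370 mL ÷ 19500 µg/mL = 5.105 mL
L-arabinose: V = C2·V2/C1 = 0.836% ÷ 20% × 2370 mL = 99.066 mL
potassium phosphate buffer: C1V1 = C2V2 → 75 mM × 2370 mL ÷ 1000 mM = 177.750 mL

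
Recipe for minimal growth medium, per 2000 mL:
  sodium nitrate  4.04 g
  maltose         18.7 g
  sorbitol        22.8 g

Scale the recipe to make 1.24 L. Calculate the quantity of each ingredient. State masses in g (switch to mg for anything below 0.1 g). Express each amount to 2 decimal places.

sodium nitrate 2.50 g; maltose 11.59 g; sorbitol 14.14 g

Scale factor = 1240 mL / 2000 mL = 0.62.
sodium nitrate: 4.04 g × (1240 mL / 2000 mL) = 2.50 g
maltose: 18.7 g × (1240 mL / 2000 mL) = 11.59 g
sorbitol: 22.8 g × (1240 mL / 2000 mL) = 14.14 g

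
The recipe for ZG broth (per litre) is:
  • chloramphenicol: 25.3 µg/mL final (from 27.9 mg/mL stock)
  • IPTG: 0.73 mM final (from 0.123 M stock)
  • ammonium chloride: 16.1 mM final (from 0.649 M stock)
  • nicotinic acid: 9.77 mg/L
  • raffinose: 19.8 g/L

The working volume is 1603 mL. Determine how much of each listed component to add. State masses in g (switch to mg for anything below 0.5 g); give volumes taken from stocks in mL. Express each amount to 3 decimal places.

Scale factor relative to 1 L: 1.603.
chloramphenicol: C1V1 = C2V2 → 25.3 µg/mL × 1603 mL ÷ 27900 µg/mL = 1.454 mL
IPTG: V = C2·V2/C1 = 0.73 mM × 1603 mL ÷ 123 mM = 9.514 mL
ammonium chloride: dilute stock: 16.1 mM × 1603 mL ÷ 649 mM = 39.766 mL
nicotinic acid: 9.77 mg/L × 1.603 L = 15.661 mg
raffinose: 19.8 g/L × 1.603 L = 31.739 g

chloramphenicol 1.454 mL; IPTG 9.514 mL; ammonium chloride 39.766 mL; nicotinic acid 15.661 mg; raffinose 31.739 g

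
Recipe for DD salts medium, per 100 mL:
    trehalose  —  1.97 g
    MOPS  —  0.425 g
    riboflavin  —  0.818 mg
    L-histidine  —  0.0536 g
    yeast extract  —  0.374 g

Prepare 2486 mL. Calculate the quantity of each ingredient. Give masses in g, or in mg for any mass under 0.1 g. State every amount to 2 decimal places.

trehalose 48.97 g; MOPS 10.57 g; riboflavin 20.34 mg; L-histidine 1.33 g; yeast extract 9.30 g

Scale factor = 2486 mL / 100 mL = 24.86.
trehalose: 1.97 g × (2486 mL / 100 mL) = 48.97 g
MOPS: 0.425 g × (2486 mL / 100 mL) = 10.57 g
riboflavin: 0.818 mg × (2486 mL / 100 mL) = 20.34 mg
L-histidine: 0.0536 g × (2486 mL / 100 mL) = 1.33 g
yeast extract: 0.374 g × (2486 mL / 100 mL) = 9.30 g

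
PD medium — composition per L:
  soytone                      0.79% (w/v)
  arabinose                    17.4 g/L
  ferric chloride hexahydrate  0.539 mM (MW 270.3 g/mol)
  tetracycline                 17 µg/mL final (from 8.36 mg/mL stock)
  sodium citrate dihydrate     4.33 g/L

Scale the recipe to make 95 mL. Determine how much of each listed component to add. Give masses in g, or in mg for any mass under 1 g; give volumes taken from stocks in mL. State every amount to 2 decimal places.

Target volume = 95 mL = 0.095 L.
soytone: 0.79 g per 100 mL × 95 mL ÷ 100 = 0.7505 g = 750.50 mg
arabinose: 17.4 g/L × 0.095 L = 1.65 g
ferric chloride hexahydrate: 0.539 mmol/L × 270.3 mg/mmol × 0.095 L = 13.84 mg
tetracycline: V = C2·V2/C1 = 17 µg/mL × 95 mL ÷ 8360 µg/mL = 0.19 mL
sodium citrate dihydrate: 4.33 g/L × 0.095 L = 0.41135 g = 411.35 mg

soytone 750.50 mg; arabinose 1.65 g; ferric chloride hexahydrate 13.84 mg; tetracycline 0.19 mL; sodium citrate dihydrate 411.35 mg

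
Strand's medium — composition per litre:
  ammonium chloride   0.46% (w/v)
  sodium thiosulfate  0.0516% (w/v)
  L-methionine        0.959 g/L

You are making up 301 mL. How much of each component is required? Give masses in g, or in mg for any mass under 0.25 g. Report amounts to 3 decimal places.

ammonium chloride 1.385 g; sodium thiosulfate 155.316 mg; L-methionine 0.289 g

Scale factor relative to 1 L: 0.301.
ammonium chloride: 0.46 g per 100 mL × 301 mL ÷ 100 = 1.385 g
sodium thiosulfate: 0.0516 g per 100 mL × 301 mL ÷ 100 = 0.155316 g = 155.316 mg
L-methionine: 0.959 g/L × 0.301 L = 0.289 g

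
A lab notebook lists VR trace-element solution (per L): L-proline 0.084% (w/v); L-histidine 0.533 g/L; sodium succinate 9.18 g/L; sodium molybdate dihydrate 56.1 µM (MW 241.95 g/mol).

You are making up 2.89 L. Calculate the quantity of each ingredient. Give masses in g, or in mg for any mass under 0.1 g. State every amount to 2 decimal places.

Working volume: 2.89 L.
L-proline: 0.084% w/v = 0.84 g/L → 0.84 × 2.89 L = 2.43 g
L-histidine: 0.533 g/L × 2.89 L = 1.54 g
sodium succinate: 9.18 g/L × 2.89 L = 26.53 g
sodium molybdate dihydrate: 56.1 µmol/L × 241.95 g/mol × 2.89 L ÷ 1000 = 39.23 mg

L-proline 2.43 g; L-histidine 1.54 g; sodium succinate 26.53 g; sodium molybdate dihydrate 39.23 mg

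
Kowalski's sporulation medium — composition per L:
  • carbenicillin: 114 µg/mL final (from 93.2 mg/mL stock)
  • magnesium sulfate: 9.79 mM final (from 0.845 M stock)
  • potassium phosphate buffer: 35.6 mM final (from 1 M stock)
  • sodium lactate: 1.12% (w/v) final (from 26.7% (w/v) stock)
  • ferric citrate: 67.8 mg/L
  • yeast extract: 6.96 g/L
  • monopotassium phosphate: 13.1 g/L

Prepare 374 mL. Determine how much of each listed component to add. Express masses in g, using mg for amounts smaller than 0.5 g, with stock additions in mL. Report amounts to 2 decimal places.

carbenicillin 0.46 mL; magnesium sulfate 4.33 mL; potassium phosphate buffer 13.31 mL; sodium lactate 15.69 mL; ferric citrate 25.36 mg; yeast extract 2.60 g; monopotassium phosphate 4.90 g

Target volume = 374 mL = 0.374 L.
carbenicillin: V = C2·V2/C1 = 114 µg/mL × 374 mL ÷ 93200 µg/mL = 0.46 mL
magnesium sulfate: V = C2·V2/C1 = 9.79 mM × 374 mL ÷ 845 mM = 4.33 mL
potassium phosphate buffer: V = C2·V2/C1 = 35.6 mM × 374 mL ÷ 1000 mM = 13.31 mL
sodium lactate: dilute stock: 1.12% ÷ 26.7% × 374 mL = 15.69 mL
ferric citrate: 67.8 mg/L × 0.374 L = 25.36 mg
yeast extract: 6.96 g/L × 0.374 L = 2.60 g
monopotassium phosphate: 13.1 g/L × 0.374 L = 4.90 g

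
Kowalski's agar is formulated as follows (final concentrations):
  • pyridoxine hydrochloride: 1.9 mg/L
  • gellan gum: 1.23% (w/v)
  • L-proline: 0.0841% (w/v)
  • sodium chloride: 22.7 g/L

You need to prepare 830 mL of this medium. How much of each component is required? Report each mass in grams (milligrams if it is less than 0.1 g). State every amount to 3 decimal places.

pyridoxine hydrochloride 1.577 mg; gellan gum 10.209 g; L-proline 0.698 g; sodium chloride 18.841 g

Target volume = 830 mL = 0.83 L.
pyridoxine hydrochloride: 1.9 mg/L × 0.83 L = 1.577 mg
gellan gum: 1.23 g per 100 mL × 830 mL ÷ 100 = 10.209 g
L-proline: 0.0841 g per 100 mL × 830 mL ÷ 100 = 0.698 g
sodium chloride: 22.7 g/L × 0.83 L = 18.841 g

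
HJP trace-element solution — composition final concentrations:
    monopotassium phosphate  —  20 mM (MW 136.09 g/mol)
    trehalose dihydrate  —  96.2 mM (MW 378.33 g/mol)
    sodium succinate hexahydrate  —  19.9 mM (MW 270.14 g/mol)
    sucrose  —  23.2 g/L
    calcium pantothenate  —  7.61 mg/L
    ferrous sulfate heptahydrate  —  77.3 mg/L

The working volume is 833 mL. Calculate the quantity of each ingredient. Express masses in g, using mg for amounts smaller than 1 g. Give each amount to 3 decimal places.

Working volume: 833 mL = 0.833 L.
monopotassium phosphate: 20 mmol/L × 136.09 g/mol × 0.833 L ÷ 1000 = 2.267 g
trehalose dihydrate: 96.2 mmol/L × 378.33 g/mol × 0.833 L ÷ 1000 = 30.317 g
sodium succinate hexahydrate: 19.9 mmol/L × 270.14 g/mol × 0.833 L ÷ 1000 = 4.478 g
sucrose: 23.2 g/L × 0.833 L = 19.326 g
calcium pantothenate: 7.61 mg/L × 0.833 L = 6.339 mg
ferrous sulfate heptahydrate: 77.3 mg/L × 0.833 L = 64.391 mg

monopotassium phosphate 2.267 g; trehalose dihydrate 30.317 g; sodium succinate hexahydrate 4.478 g; sucrose 19.326 g; calcium pantothenate 6.339 mg; ferrous sulfate heptahydrate 64.391 mg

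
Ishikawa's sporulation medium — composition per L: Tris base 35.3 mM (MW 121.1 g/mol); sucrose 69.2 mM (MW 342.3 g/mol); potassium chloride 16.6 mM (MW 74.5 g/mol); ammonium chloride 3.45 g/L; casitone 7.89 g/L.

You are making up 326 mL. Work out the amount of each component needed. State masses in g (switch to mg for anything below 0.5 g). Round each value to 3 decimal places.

Target volume = 326 mL = 0.326 L.
Tris base: 35.3 mmol/L × 121.1 g/mol × 0.326 L ÷ 1000 = 1.394 g
sucrose: 69.2 mmol/L × 342.3 g/mol × 0.326 L ÷ 1000 = 7.722 g
potassium chloride: 16.6 mmol/L × 74.5 mg/mmol × 0.326 L = 403.164 mg
ammonium chloride: 3.45 g/L × 0.326 L = 1.125 g
casitone: 7.89 g/L × 0.326 L = 2.572 g

Tris base 1.394 g; sucrose 7.722 g; potassium chloride 403.164 mg; ammonium chloride 1.125 g; casitone 2.572 g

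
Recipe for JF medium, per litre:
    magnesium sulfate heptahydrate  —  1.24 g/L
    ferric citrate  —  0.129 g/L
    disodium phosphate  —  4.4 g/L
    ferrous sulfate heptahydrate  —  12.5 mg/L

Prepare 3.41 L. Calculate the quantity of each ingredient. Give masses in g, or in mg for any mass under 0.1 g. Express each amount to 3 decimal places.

Scale factor relative to 1 L: 3.41.
magnesium sulfate heptahydrate: 1.24 g/L × 3.41 L = 4.228 g
ferric citrate: 0.129 g/L × 3.41 L = 0.440 g
disodium phosphate: 4.4 g/L × 3.41 L = 15.004 g
ferrous sulfate heptahydrate: 12.5 mg/L × 3.41 L = 42.625 mg

magnesium sulfate heptahydrate 4.228 g; ferric citrate 0.440 g; disodium phosphate 15.004 g; ferrous sulfate heptahydrate 42.625 mg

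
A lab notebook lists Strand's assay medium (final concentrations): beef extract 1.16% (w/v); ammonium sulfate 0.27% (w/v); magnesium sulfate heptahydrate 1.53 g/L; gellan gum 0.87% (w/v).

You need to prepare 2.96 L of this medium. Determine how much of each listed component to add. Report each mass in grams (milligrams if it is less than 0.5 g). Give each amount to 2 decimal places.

Scale factor relative to 1 L: 2.96.
beef extract: 1.16 g per 100 mL × 2960 mL ÷ 100 = 34.34 g
ammonium sulfate: 0.27% w/v = 2.7 g/L → 2.7 × 2.96 L = 7.99 g
magnesium sulfate heptahydrate: 1.53 g/L × 2.96 L = 4.53 g
gellan gum: 0.87% w/v = 8.7 g/L → 8.7 × 2.96 L = 25.75 g

beef extract 34.34 g; ammonium sulfate 7.99 g; magnesium sulfate heptahydrate 4.53 g; gellan gum 25.75 g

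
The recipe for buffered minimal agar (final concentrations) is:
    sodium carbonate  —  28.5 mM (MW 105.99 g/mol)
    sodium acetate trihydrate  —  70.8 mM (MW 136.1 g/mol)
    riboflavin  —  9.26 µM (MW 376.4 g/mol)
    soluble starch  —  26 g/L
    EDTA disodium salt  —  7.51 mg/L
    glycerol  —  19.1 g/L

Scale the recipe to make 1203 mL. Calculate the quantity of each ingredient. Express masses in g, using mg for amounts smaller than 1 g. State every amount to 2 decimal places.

Target volume = 1203 mL = 1.203 L.
sodium carbonate: 28.5 mmol/L × 105.99 g/mol × 1.203 L ÷ 1000 = 3.63 g
sodium acetate trihydrate: 70.8 mmol/L × 136.1 g/mol × 1.203 L ÷ 1000 = 11.59 g
riboflavin: 9.26 µmol/L × 376.4 g/mol × 1.203 L ÷ 1000 = 4.19 mg
soluble starch: 26 g/L × 1.203 L = 31.28 g
EDTA disodium salt: 7.51 mg/L × 1.203 L = 9.03 mg
glycerol: 19.1 g/L × 1.203 L = 22.98 g

sodium carbonate 3.63 g; sodium acetate trihydrate 11.59 g; riboflavin 4.19 mg; soluble starch 31.28 g; EDTA disodium salt 9.03 mg; glycerol 22.98 g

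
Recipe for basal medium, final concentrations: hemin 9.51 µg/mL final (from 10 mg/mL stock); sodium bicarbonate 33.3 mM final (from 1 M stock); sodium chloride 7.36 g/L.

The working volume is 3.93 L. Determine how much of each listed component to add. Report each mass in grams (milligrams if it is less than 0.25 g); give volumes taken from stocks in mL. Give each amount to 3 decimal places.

hemin 3.737 mL; sodium bicarbonate 130.869 mL; sodium chloride 28.925 g

Working volume: 3.93 L.
hemin: dilute stock: 9.51 µg/mL × 3930 mL ÷ 10000 µg/mL = 3.737 mL
sodium bicarbonate: C1V1 = C2V2 → 33.3 mM × 3930 mL ÷ 1000 mM = 130.869 mL
sodium chloride: 7.36 g/L × 3.93 L = 28.925 g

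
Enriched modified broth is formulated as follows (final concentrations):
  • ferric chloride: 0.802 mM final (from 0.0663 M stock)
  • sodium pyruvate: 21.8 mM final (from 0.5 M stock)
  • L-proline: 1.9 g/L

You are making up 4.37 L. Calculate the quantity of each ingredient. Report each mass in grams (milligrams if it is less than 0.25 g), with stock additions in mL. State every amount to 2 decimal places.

Working volume: 4.37 L.
ferric chloride: C1V1 = C2V2 → 0.802 mM × 4370 mL ÷ 66.3 mM = 52.86 mL
sodium pyruvate: V = C2·V2/C1 = 21.8 mM × 4370 mL ÷ 500 mM = 190.53 mL
L-proline: 1.9 g/L × 4.37 L = 8.30 g

ferric chloride 52.86 mL; sodium pyruvate 190.53 mL; L-proline 8.30 g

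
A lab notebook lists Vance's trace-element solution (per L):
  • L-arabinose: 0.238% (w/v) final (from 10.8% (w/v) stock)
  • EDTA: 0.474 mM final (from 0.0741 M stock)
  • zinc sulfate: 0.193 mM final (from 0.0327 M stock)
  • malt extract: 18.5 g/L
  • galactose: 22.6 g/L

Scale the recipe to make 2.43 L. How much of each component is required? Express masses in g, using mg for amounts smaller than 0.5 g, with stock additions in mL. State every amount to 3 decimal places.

Working volume: 2.43 L.
L-arabinose: dilute stock: 0.238% ÷ 10.8% × 2430 mL = 53.550 mL
EDTA: C1V1 = C2V2 → 0.474 mM × 2430 mL ÷ 74.1 mM = 15.544 mL
zinc sulfate: C1V1 = C2V2 → 0.193 mM × 2430 mL ÷ 32.7 mM = 14.342 mL
malt extract: 18.5 g/L × 2.43 L = 44.955 g
galactose: 22.6 g/L × 2.43 L = 54.918 g

L-arabinose 53.550 mL; EDTA 15.544 mL; zinc sulfate 14.342 mL; malt extract 44.955 g; galactose 54.918 g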